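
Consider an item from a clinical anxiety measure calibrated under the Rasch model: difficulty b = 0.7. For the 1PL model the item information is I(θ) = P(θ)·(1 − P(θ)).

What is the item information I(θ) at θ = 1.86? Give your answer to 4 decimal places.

P = 1/(1+e^{-1.1600}) = 0.7613
P(1−P) = 0.7613 × 0.2387 = 0.1817
I = P(1−P) = 0.18171

0.1817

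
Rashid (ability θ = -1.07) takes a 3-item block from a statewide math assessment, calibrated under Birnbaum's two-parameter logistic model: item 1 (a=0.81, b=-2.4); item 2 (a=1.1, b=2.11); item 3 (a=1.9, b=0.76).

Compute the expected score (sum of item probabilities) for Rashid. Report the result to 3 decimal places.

0.805

P(θ) = 1 / (1 + exp(−a(θ − b)))
P_1 = 1/(1+e^{-1.0773}) = 0.7460
P_2 = 1/(1+e^{3.4980}) = 0.0294
P_3 = 1/(1+e^{3.4770}) = 0.0300
E[score] = 0.7460 + 0.0294 + 0.0300 = 0.8053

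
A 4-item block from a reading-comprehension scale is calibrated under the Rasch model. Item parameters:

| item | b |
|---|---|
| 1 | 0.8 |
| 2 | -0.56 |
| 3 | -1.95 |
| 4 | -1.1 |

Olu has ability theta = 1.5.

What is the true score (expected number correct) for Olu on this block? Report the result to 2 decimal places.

3.46

P(theta) = 1 / (1 + exp(−(theta − b)))
P_1 = 1/(1+e^{-0.7000}) = 0.6682
P_2 = 1/(1+e^{-2.0600}) = 0.8870
P_3 = 1/(1+e^{-3.4500}) = 0.9692
P_4 = 1/(1+e^{-2.6000}) = 0.9309
E[score] = 0.6682 + 0.8870 + 0.9692 + 0.9309 = 3.4552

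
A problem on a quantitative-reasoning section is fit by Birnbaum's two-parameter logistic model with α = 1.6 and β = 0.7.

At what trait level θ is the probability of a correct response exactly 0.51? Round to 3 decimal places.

0.725

P(θ) = 1 / (1 + exp(−α(θ − β)))
logit = ln(0.5100/0.4900) = 0.0400
θ = β + logit/(α) = 0.7 + 0.0400/1.6000 = 0.7250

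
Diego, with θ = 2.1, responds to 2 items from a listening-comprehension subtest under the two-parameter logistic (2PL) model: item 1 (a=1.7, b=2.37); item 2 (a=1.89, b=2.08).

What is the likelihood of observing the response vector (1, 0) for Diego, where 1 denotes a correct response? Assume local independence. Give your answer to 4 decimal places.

P(θ) = 1 / (1 + exp(−a(θ − b)))
P_1 = 1/(1+e^{0.4590}) = 0.3872
P_2 = 1/(1+e^{-0.0378}) = 0.5094
L = P_1 × (1−P_2) = 0.3872 × 0.4906 = 0.18995

0.1900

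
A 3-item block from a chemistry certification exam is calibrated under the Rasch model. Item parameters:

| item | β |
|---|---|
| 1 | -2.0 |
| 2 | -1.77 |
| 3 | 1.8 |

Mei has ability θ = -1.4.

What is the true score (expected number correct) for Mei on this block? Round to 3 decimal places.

P(θ) = 1 / (1 + exp(−(θ − β)))
P_1 = 1/(1+e^{-0.6000}) = 0.6457
P_2 = 1/(1+e^{-0.3700}) = 0.5915
P_3 = 1/(1+e^{3.2000}) = 0.0392
E[score] = 0.6457 + 0.5915 + 0.0392 = 1.2763

1.276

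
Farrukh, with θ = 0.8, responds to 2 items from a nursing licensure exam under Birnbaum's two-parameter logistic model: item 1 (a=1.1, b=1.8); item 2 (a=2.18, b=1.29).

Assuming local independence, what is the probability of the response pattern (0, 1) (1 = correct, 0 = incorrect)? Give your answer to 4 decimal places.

0.1919

P(θ) = 1 / (1 + exp(−a(θ − b)))
P_1 = 1/(1+e^{1.1000}) = 0.2497
P_2 = 1/(1+e^{1.0682}) = 0.2557
L = (1−P_1) × P_2 = 0.7503 × 0.2557 = 0.19188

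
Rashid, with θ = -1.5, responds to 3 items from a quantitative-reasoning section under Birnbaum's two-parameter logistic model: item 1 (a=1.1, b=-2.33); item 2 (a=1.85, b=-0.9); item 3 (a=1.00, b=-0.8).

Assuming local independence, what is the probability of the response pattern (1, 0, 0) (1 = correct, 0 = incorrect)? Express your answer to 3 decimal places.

P(θ) = 1 / (1 + exp(−a(θ − b)))
P_1 = 1/(1+e^{-0.9130}) = 0.7136
P_2 = 1/(1+e^{1.1100}) = 0.2479
P_3 = 1/(1+e^{0.7000}) = 0.3318
L = P_1 × (1−P_2) × (1−P_3) = 0.7136 × 0.7521 × 0.6682 = 0.35864

0.359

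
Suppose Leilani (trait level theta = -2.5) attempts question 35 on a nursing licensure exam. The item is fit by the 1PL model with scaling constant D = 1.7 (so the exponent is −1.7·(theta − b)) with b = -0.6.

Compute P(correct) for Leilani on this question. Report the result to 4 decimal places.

P(theta) = 1 / (1 + exp(−D·(theta − b)))
Exponent: 1.7 × (-2.5 − (-0.6)) = -3.2300
1/(1 + e^{3.2300}) = 0.0381
P = 0.0381

0.0381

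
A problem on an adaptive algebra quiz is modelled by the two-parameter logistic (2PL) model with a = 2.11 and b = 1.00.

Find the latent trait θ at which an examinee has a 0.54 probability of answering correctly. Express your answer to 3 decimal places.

1.076

P(θ) = 1 / (1 + exp(−a(θ − b)))
logit = ln(0.5400/0.4600) = 0.1603
θ = b + logit/(a) = 1.00 + 0.1603/2.1100 = 1.0760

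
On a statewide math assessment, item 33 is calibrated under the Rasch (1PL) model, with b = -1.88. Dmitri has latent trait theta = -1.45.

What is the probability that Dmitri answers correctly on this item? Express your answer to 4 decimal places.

0.6059

P(theta) = 1 / (1 + exp(−(theta − b)))
Exponent: (-1.45 − (-1.88)) = 0.4300
1/(1 + e^{-0.4300}) = 0.6059
P = 0.6059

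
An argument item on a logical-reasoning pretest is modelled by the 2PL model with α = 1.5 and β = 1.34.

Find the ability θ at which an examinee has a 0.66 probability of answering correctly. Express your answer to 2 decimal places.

P(θ) = 1 / (1 + exp(−α(θ − β)))
logit = ln(0.6600/0.3400) = 0.6633
θ = β + logit/(α) = 1.34 + 0.6633/1.5000 = 1.7822

1.78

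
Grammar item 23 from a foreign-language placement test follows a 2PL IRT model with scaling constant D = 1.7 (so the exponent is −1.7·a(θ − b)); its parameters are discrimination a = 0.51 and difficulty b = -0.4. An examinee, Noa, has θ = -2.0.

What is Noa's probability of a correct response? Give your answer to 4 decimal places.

0.1999

P(θ) = 1 / (1 + exp(−D·a(θ − b)))
Exponent: 1.7 × 0.51 × (-2.0 − (-0.4)) = -1.3872
1/(1 + e^{1.3872}) = 0.1999
P = 0.1999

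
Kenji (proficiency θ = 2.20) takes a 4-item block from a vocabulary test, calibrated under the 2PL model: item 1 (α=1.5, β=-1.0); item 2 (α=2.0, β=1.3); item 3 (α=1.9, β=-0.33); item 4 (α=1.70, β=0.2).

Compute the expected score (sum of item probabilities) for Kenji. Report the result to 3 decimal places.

3.810

P(θ) = 1 / (1 + exp(−α(θ − β)))
P_1 = 1/(1+e^{-4.8000}) = 0.9918
P_2 = 1/(1+e^{-1.8000}) = 0.8581
P_3 = 1/(1+e^{-4.8070}) = 0.9919
P_4 = 1/(1+e^{-3.4000}) = 0.9677
E[score] = 0.9918 + 0.8581 + 0.9919 + 0.9677 = 3.8096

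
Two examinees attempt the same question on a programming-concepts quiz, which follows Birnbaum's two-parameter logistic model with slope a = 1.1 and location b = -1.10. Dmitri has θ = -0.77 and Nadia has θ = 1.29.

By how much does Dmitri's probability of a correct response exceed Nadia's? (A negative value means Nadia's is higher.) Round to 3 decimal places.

P(θ) = 1 / (1 + exp(−a(θ − b)))
P(Dmitri) = 0.5898  [exponent 0.3630]
P(Nadia) = 0.9327  [exponent 2.6290]
Difference = 0.5898 − 0.9327 = -0.3429

-0.343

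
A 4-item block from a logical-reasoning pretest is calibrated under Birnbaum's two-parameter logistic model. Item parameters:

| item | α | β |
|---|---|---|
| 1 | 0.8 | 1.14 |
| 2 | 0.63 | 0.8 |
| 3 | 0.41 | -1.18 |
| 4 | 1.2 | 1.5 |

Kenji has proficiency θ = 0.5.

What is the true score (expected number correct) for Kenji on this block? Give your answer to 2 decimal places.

P(θ) = 1 / (1 + exp(−α(θ − β)))
P_1 = 1/(1+e^{0.5120}) = 0.3747
P_2 = 1/(1+e^{0.1890}) = 0.4529
P_3 = 1/(1+e^{-0.6888}) = 0.6657
P_4 = 1/(1+e^{1.2000}) = 0.2315
E[score] = 0.3747 + 0.4529 + 0.6657 + 0.2315 = 1.7248

1.72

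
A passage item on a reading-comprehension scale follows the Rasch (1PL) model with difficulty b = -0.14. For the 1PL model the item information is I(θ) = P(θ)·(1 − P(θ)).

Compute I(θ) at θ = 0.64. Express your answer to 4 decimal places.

0.2155

P = 1/(1+e^{-0.7800}) = 0.6857
P(1−P) = 0.6857 × 0.3143 = 0.2155
I = P(1−P) = 0.21552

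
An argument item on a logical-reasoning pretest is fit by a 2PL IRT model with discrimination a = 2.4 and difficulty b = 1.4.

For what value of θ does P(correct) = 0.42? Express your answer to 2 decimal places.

1.27

P(θ) = 1 / (1 + exp(−a(θ − b)))
logit = ln(0.4200/0.5800) = -0.3228
θ = b + logit/(a) = 1.4 + (-0.3228)/2.4000 = 1.2655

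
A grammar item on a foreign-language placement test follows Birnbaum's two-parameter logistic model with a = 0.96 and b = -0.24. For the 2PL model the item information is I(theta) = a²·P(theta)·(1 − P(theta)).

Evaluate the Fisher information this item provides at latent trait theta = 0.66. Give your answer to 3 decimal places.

P = 1/(1+e^{-0.8640}) = 0.7035
P(1−P) = 0.7035 × 0.2965 = 0.2086
I = a² × P(1−P) = 0.96² × 0.2086 = 0.19224

0.192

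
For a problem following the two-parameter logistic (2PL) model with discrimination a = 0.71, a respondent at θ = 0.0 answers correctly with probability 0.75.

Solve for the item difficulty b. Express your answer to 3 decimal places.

P(θ) = 1 / (1 + exp(−a(θ − b)))
logit(0.75) = ln(0.75/0.25) = 1.0986
b = θ − logit/(a) = 0.0 − 1.0986/0.7100 = -1.5473

-1.547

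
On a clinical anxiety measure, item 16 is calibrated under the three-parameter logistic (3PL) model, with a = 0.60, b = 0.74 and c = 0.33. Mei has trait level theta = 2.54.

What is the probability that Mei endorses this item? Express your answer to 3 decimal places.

P(theta) = c + (1 − c) · 1 / (1 + exp(−a(theta − b)))
Exponent: 0.60 × (2.54 − 0.74) = 1.0800
1/(1 + e^{-1.0800}) = 0.7465
P = 0.33 + 0.67 × 0.7465 = 0.8302

0.830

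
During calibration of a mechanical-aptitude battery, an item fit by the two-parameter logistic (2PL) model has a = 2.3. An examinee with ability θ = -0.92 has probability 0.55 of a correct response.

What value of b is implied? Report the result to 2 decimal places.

-1.01

P(θ) = 1 / (1 + exp(−a(θ − b)))
logit(0.55) = ln(0.55/0.45) = 0.2007
b = θ − logit/(a) = -0.92 − 0.2007/2.3000 = -1.0072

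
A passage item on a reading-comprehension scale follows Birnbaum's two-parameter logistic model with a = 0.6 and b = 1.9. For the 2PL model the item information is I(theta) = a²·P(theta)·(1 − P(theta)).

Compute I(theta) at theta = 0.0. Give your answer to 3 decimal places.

P = 1/(1+e^{1.1400}) = 0.2423
P(1−P) = 0.2423 × 0.7577 = 0.1836
I = a² × P(1−P) = 0.6² × 0.1836 = 0.06610

0.066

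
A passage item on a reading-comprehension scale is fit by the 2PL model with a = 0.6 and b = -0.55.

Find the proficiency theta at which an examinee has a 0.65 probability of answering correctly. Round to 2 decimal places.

P(theta) = 1 / (1 + exp(−a(theta − b)))
logit = ln(0.6500/0.3500) = 0.6190
theta = b + logit/(a) = -0.55 + 0.6190/0.6000 = 0.4817

0.48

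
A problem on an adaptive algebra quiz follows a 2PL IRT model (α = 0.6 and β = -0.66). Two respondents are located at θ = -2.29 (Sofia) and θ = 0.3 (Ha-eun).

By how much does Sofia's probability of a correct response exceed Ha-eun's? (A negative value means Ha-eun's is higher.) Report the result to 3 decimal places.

-0.367

P(θ) = 1 / (1 + exp(−α(θ − β)))
P(Sofia) = 0.2733  [exponent -0.9780]
P(Ha-eun) = 0.6401  [exponent 0.5760]
Difference = 0.2733 − 0.6401 = -0.3669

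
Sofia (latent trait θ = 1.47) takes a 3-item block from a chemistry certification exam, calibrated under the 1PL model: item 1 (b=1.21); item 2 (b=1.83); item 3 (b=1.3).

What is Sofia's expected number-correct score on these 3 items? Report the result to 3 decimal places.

P(θ) = 1 / (1 + exp(−(θ − b)))
P_1 = 1/(1+e^{-0.2600}) = 0.5646
P_2 = 1/(1+e^{0.3600}) = 0.4110
P_3 = 1/(1+e^{-0.1700}) = 0.5424
E[score] = 0.5646 + 0.4110 + 0.5424 = 1.5180

1.518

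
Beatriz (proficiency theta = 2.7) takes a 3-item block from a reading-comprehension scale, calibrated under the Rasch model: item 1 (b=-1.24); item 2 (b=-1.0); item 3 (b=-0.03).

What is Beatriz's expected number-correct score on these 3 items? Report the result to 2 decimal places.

2.90

P(theta) = 1 / (1 + exp(−(theta − b)))
P_1 = 1/(1+e^{-3.9400}) = 0.9809
P_2 = 1/(1+e^{-3.7000}) = 0.9759
P_3 = 1/(1+e^{-2.7300}) = 0.9388
E[score] = 0.9809 + 0.9759 + 0.9388 = 2.8956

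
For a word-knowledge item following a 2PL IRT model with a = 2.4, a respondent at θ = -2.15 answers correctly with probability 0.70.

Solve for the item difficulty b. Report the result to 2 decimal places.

P(θ) = 1 / (1 + exp(−a(θ − b)))
logit(0.70) = ln(0.70/0.30) = 0.8473
b = θ − logit/(a) = -2.15 − 0.8473/2.4000 = -2.5030

-2.50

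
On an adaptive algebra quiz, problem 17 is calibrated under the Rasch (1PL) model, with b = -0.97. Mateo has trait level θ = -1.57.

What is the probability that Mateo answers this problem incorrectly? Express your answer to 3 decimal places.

0.646

P(θ) = 1 / (1 + exp(−(θ − b)))
Exponent: (-1.57 − (-0.97)) = -0.6000
1/(1 + e^{0.6000}) = 0.3543
P = 0.3543
P(incorrect) = 1 − 0.3543 = 0.6457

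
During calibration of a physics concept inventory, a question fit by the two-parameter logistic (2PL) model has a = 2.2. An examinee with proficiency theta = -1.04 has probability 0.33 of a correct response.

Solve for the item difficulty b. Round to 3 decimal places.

P(theta) = 1 / (1 + exp(−a(theta − b)))
logit(0.33) = ln(0.33/0.67) = -0.7082
b = theta − logit/(a) = -1.04 − (-0.7082)/2.2000 = -0.7181

-0.718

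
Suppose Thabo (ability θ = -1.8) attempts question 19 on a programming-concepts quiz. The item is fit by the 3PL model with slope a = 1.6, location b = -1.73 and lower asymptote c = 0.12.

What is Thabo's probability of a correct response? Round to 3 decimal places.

P(θ) = c + (1 − c) · 1 / (1 + exp(−a(θ − b)))
Exponent: 1.6 × (-1.8 − (-1.73)) = -0.1120
1/(1 + e^{0.1120}) = 0.4720
P = 0.12 + 0.88 × 0.4720 = 0.5354

0.535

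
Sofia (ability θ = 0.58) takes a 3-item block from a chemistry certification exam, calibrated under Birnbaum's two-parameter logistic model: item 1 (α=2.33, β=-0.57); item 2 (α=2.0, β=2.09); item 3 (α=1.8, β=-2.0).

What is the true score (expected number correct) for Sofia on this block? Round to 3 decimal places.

1.973

P(θ) = 1 / (1 + exp(−α(θ − β)))
P_1 = 1/(1+e^{-2.6795}) = 0.9358
P_2 = 1/(1+e^{3.0200}) = 0.0465
P_3 = 1/(1+e^{-4.6440}) = 0.9905
E[score] = 0.9358 + 0.0465 + 0.9905 = 1.9728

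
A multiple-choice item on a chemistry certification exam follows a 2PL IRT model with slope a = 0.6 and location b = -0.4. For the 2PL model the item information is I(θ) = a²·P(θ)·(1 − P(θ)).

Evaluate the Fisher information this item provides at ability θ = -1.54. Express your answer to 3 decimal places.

P = 1/(1+e^{0.6840}) = 0.3354
P(1−P) = 0.3354 × 0.6646 = 0.2229
I = a² × P(1−P) = 0.6² × 0.2229 = 0.08024

0.080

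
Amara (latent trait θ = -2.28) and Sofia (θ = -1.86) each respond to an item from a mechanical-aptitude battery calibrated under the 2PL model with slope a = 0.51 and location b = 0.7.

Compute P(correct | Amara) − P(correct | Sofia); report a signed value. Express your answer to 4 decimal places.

P(θ) = 1 / (1 + exp(−a(θ − b)))
P(Amara) = 0.1795  [exponent -1.5198]
P(Sofia) = 0.2132  [exponent -1.3056]
Difference = 0.1795 − 0.2132 = -0.0337

-0.0337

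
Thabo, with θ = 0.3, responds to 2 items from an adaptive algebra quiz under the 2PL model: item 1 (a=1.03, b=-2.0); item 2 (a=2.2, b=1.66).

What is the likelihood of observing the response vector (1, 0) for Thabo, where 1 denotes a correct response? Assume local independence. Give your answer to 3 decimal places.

P(θ) = 1 / (1 + exp(−a(θ − b)))
P_1 = 1/(1+e^{-2.3690}) = 0.9144
P_2 = 1/(1+e^{2.9920}) = 0.0478
L = P_1 × (1−P_2) = 0.9144 × 0.9522 = 0.87073

0.871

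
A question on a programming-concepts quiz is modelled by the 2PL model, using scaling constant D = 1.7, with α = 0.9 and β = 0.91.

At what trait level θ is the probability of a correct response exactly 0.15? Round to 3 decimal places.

P(θ) = 1 / (1 + exp(−D·α(θ − β)))
logit = ln(0.1500/0.8500) = -1.7346
θ = β + logit/(1.7·α) = 0.91 + (-1.7346)/1.5300 = -0.2237

-0.224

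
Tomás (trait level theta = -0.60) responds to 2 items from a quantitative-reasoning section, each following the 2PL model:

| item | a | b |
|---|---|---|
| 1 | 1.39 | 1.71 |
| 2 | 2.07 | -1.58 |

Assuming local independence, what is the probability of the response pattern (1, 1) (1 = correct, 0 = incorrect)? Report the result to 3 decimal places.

P(theta) = 1 / (1 + exp(−a(theta − b)))
P_1 = 1/(1+e^{3.2109}) = 0.0388
P_2 = 1/(1+e^{-2.0286}) = 0.8838
L = P_1 × P_2 = 0.0388 × 0.8838 = 0.03425

0.034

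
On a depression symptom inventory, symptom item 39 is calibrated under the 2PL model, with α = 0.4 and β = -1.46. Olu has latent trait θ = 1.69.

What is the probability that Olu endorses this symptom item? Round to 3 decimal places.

0.779

P(θ) = 1 / (1 + exp(−α(θ − β)))
Exponent: 0.4 × (1.69 − (-1.46)) = 1.2600
1/(1 + e^{-1.2600}) = 0.7790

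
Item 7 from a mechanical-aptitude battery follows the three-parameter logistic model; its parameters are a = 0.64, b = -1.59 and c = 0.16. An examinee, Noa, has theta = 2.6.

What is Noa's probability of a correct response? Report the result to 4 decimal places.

P(theta) = c + (1 − c) · 1 / (1 + exp(−a(theta − b)))
Exponent: 0.64 × (2.6 − (-1.59)) = 2.6816
1/(1 + e^{-2.6816}) = 0.9359
P = 0.16 + 0.84 × 0.9359 = 0.9462

0.9462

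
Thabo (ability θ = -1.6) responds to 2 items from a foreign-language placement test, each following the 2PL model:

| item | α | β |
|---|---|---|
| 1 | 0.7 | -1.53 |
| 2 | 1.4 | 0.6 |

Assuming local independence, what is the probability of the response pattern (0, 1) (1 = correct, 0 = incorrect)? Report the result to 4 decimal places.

P(θ) = 1 / (1 + exp(−α(θ − β)))
P_1 = 1/(1+e^{0.0490}) = 0.4878
P_2 = 1/(1+e^{3.0800}) = 0.0439
L = (1−P_1) × P_2 = 0.5122 × 0.0439 = 0.02251

0.0225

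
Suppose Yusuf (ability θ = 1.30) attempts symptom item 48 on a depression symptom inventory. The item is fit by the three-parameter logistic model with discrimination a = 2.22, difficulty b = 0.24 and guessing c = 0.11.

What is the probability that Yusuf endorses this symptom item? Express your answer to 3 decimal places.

P(θ) = c + (1 − c) · 1 / (1 + exp(−a(θ − b)))
Exponent: 2.22 × (1.30 − 0.24) = 2.3532
1/(1 + e^{-2.3532}) = 0.9132
P = 0.11 + 0.89 × 0.9132 = 0.9227

0.923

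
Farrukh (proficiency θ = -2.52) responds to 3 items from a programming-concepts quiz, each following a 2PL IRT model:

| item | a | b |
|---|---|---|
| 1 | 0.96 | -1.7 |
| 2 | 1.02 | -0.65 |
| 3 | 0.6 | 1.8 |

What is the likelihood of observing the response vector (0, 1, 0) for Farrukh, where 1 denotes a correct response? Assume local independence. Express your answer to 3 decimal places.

0.083

P(θ) = 1 / (1 + exp(−a(θ − b)))
P_1 = 1/(1+e^{0.7872}) = 0.3128
P_2 = 1/(1+e^{1.9074}) = 0.1293
P_3 = 1/(1+e^{2.5920}) = 0.0697
L = (1−P_1) × P_2 × (1−P_3) = 0.6872 × 0.1293 × 0.9303 = 0.08265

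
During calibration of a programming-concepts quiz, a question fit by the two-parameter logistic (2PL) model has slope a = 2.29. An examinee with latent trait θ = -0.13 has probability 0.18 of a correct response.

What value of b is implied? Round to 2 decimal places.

P(θ) = 1 / (1 + exp(−a(θ − b)))
logit(0.18) = ln(0.18/0.82) = -1.5163
b = θ − logit/(a) = -0.13 − (-1.5163)/2.2900 = 0.5322

0.53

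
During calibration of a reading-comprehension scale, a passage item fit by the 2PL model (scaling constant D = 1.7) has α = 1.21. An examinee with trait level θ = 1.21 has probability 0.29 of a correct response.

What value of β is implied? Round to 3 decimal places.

P(θ) = 1 / (1 + exp(−D·α(θ − β)))
logit(0.29) = ln(0.29/0.71) = -0.8954
β = θ − logit/(1.7·α) = 1.21 − (-0.8954)/2.0570 = 1.6453

1.645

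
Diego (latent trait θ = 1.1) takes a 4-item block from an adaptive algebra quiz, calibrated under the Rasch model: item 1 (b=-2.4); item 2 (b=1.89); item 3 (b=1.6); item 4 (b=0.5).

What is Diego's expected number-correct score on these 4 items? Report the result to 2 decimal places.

P(θ) = 1 / (1 + exp(−(θ − b)))
P_1 = 1/(1+e^{-3.5000}) = 0.9707
P_2 = 1/(1+e^{0.7900}) = 0.3122
P_3 = 1/(1+e^{0.5000}) = 0.3775
P_4 = 1/(1+e^{-0.6000}) = 0.6457
E[score] = 0.9707 + 0.3122 + 0.3775 + 0.6457 = 2.3061

2.31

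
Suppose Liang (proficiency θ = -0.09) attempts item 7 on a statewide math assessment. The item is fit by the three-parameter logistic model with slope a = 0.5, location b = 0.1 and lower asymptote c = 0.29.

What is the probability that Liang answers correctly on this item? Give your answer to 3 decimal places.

P(θ) = c + (1 − c) · 1 / (1 + exp(−a(θ − b)))
Exponent: 0.5 × (-0.09 − 0.1) = -0.0950
1/(1 + e^{0.0950}) = 0.4763
P = 0.29 + 0.71 × 0.4763 = 0.6282

0.628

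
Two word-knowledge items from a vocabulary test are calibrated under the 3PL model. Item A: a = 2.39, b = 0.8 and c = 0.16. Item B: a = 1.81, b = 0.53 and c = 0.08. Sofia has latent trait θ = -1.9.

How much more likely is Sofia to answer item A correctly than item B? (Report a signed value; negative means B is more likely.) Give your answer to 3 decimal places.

P(θ) = c + (1 − c) · 1 / (1 + exp(−a(θ − b)))
P_A = 0.1613
P_B = 0.0912
P_A − P_B = 0.0701

0.070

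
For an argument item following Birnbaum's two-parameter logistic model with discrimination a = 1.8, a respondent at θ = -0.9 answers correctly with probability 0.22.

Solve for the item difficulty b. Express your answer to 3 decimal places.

-0.197

P(θ) = 1 / (1 + exp(−a(θ − b)))
logit(0.22) = ln(0.22/0.78) = -1.2657
b = θ − logit/(a) = -0.9 − (-1.2657)/1.8000 = -0.1969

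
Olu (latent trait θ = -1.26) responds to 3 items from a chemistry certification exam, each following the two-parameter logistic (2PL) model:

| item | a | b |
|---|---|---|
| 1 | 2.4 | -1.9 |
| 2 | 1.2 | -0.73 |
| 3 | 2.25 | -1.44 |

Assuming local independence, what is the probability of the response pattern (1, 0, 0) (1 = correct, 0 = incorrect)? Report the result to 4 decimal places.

0.2153

P(θ) = 1 / (1 + exp(−a(θ − b)))
P_1 = 1/(1+e^{-1.5360}) = 0.8229
P_2 = 1/(1+e^{0.6360}) = 0.3462
P_3 = 1/(1+e^{-0.4050}) = 0.5999
L = P_1 × (1−P_2) × (1−P_3) = 0.8229 × 0.6538 × 0.4001 = 0.21528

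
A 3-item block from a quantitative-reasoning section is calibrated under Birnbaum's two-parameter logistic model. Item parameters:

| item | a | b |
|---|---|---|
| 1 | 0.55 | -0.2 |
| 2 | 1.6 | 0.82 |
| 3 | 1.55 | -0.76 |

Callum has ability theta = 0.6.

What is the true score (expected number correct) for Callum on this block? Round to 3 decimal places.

P(theta) = 1 / (1 + exp(−a(theta − b)))
P_1 = 1/(1+e^{-0.4400}) = 0.6083
P_2 = 1/(1+e^{0.3520}) = 0.4129
P_3 = 1/(1+e^{-2.1080}) = 0.8917
E[score] = 0.6083 + 0.4129 + 0.8917 = 1.9128

1.913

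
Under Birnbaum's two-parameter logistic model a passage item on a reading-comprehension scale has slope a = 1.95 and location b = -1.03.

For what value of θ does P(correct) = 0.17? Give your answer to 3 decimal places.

-1.843

P(θ) = 1 / (1 + exp(−a(θ − b)))
logit = ln(0.1700/0.8300) = -1.5856
θ = b + logit/(a) = -1.03 + (-1.5856)/1.9500 = -1.8431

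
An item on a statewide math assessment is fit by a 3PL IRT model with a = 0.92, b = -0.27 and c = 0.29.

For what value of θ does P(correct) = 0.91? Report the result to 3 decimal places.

1.828

P(θ) = c + (1 − c) · 1 / (1 + exp(−a(θ − b)))
Remove guessing floor: (0.91 − 0.29)/(1 − 0.29) = 0.8732
logit = ln(0.8732/0.1268) = 1.9299
θ = b + logit/(a) = -0.27 + 1.9299/0.9200 = 1.8277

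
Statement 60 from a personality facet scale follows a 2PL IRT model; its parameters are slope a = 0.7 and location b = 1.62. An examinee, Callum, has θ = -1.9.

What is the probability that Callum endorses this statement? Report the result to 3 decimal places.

P(θ) = 1 / (1 + exp(−a(θ − b)))
Exponent: 0.7 × (-1.9 − 1.62) = -2.4640
1/(1 + e^{2.4640}) = 0.0784

0.078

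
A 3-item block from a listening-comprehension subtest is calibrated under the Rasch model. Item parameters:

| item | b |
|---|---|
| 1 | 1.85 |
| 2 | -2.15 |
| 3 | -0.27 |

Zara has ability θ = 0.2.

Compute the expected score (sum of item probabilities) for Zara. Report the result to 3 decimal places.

P(θ) = 1 / (1 + exp(−(θ − b)))
P_1 = 1/(1+e^{1.6500}) = 0.1611
P_2 = 1/(1+e^{-2.3500}) = 0.9129
P_3 = 1/(1+e^{-0.4700}) = 0.6154
E[score] = 0.1611 + 0.9129 + 0.6154 = 1.6894

1.689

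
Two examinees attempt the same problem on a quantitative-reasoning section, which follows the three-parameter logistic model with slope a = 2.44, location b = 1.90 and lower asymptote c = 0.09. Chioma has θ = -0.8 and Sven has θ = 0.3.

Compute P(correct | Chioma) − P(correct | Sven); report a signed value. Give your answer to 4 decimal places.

P(θ) = c + (1 − c) · 1 / (1 + exp(−a(θ − b)))
P(Chioma) = 0.0913  [exponent -6.5880]
P(Sven) = 0.1080  [exponent -3.9040]
Difference = 0.0913 − 0.1080 = -0.0167

-0.0167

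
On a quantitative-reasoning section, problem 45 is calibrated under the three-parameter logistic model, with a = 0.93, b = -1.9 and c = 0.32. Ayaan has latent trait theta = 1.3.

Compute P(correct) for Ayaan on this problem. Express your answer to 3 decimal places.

P(theta) = c + (1 − c) · 1 / (1 + exp(−a(theta − b)))
Exponent: 0.93 × (1.3 − (-1.9)) = 2.9760
1/(1 + e^{-2.9760}) = 0.9515
P = 0.32 + 0.68 × 0.9515 = 0.9670

0.967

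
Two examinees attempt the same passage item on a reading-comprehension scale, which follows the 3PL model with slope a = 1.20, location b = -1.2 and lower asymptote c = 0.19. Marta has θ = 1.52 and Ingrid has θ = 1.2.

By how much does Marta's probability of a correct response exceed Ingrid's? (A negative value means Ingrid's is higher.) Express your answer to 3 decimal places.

P(θ) = c + (1 − c) · 1 / (1 + exp(−a(θ − b)))
P(Marta) = 0.9702  [exponent 3.2640]
P(Ingrid) = 0.9569  [exponent 2.8800]
Difference = 0.9702 − 0.9569 = 0.0132

0.013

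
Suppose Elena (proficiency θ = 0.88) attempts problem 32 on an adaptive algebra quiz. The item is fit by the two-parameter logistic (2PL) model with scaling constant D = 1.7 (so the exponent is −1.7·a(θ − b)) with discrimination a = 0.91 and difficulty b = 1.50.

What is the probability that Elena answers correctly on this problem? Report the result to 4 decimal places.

P(θ) = 1 / (1 + exp(−D·a(θ − b)))
Exponent: 1.7 × 0.91 × (0.88 − 1.50) = -0.9591
1/(1 + e^{0.9591}) = 0.2771
P = 0.2771

0.2771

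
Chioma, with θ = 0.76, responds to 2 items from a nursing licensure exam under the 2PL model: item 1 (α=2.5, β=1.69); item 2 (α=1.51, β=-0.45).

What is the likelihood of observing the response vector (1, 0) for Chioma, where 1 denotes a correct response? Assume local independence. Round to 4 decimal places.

P(θ) = 1 / (1 + exp(−α(θ − β)))
P_1 = 1/(1+e^{2.3250}) = 0.0891
P_2 = 1/(1+e^{-1.8271}) = 0.8614
L = P_1 × (1−P_2) = 0.0891 × 0.1386 = 0.01234

0.0123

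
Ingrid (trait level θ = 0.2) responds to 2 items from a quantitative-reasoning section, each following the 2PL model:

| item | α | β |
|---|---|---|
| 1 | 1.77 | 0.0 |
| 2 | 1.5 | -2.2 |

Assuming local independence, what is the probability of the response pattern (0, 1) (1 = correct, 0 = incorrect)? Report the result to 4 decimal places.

P(θ) = 1 / (1 + exp(−α(θ − β)))
P_1 = 1/(1+e^{-0.3540}) = 0.5876
P_2 = 1/(1+e^{-3.6000}) = 0.9734
L = (1−P_1) × P_2 = 0.4124 × 0.9734 = 0.40144

0.4014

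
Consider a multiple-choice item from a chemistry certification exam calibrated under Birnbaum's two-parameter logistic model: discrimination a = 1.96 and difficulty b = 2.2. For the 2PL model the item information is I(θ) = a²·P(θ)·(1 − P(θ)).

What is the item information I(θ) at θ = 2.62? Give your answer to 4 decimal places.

0.8145

P = 1/(1+e^{-0.8232}) = 0.6949
P(1−P) = 0.6949 × 0.3051 = 0.2120
I = a² × P(1−P) = 1.96² × 0.2120 = 0.81445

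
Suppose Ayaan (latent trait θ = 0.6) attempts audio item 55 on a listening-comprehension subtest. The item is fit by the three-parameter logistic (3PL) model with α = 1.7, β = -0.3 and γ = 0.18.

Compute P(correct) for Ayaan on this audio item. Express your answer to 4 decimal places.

0.8540

P(θ) = γ + (1 − γ) · 1 / (1 + exp(−α(θ − β)))
Exponent: 1.7 × (0.6 − (-0.3)) = 1.5300
1/(1 + e^{-1.5300}) = 0.8220
P = 0.18 + 0.82 × 0.8220 = 0.8540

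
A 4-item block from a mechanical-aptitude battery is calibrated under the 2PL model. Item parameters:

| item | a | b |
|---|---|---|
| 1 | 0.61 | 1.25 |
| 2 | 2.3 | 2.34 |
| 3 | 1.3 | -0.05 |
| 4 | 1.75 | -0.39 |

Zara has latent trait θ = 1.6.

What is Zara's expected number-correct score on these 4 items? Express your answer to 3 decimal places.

2.573

P(θ) = 1 / (1 + exp(−a(θ − b)))
P_1 = 1/(1+e^{-0.2135}) = 0.5532
P_2 = 1/(1+e^{1.7020}) = 0.1542
P_3 = 1/(1+e^{-2.1450}) = 0.8952
P_4 = 1/(1+e^{-3.4825}) = 0.9702
E[score] = 0.5532 + 0.1542 + 0.8952 + 0.9702 = 2.5728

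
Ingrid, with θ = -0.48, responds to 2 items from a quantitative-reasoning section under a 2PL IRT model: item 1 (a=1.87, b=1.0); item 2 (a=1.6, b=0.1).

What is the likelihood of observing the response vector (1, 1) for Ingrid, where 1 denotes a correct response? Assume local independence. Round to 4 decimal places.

P(θ) = 1 / (1 + exp(−a(θ − b)))
P_1 = 1/(1+e^{2.7676}) = 0.0591
P_2 = 1/(1+e^{0.9280}) = 0.2833
L = P_1 × P_2 = 0.0591 × 0.2833 = 0.01674

0.0167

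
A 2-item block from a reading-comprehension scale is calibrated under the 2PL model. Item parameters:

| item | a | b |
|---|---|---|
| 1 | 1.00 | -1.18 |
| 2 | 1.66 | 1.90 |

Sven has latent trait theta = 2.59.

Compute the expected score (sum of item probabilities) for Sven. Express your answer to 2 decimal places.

P(theta) = 1 / (1 + exp(−a(theta − b)))
P_1 = 1/(1+e^{-3.7700}) = 0.9775
P_2 = 1/(1+e^{-1.1454}) = 0.7587
E[score] = 0.9775 + 0.7587 = 1.7361

1.74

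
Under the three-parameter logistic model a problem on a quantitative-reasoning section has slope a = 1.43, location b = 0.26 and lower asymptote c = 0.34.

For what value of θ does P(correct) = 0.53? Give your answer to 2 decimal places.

-0.37

P(θ) = c + (1 − c) · 1 / (1 + exp(−a(θ − b)))
Remove guessing floor: (0.53 − 0.34)/(1 − 0.34) = 0.2879
logit = ln(0.2879/0.7121) = -0.9057
θ = b + logit/(a) = 0.26 + (-0.9057)/1.4300 = -0.3734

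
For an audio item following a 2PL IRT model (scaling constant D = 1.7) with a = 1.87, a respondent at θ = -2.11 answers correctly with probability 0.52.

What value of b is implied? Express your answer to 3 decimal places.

-2.135

P(θ) = 1 / (1 + exp(−D·a(θ − b)))
logit(0.52) = ln(0.52/0.48) = 0.0800
b = θ − logit/(1.7·a) = -2.11 − 0.0800/3.1790 = -2.1352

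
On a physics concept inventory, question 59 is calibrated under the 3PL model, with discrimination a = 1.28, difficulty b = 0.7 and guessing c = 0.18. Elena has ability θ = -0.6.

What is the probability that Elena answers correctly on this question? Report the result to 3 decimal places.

P(θ) = c + (1 − c) · 1 / (1 + exp(−a(θ − b)))
Exponent: 1.28 × (-0.6 − 0.7) = -1.6640
1/(1 + e^{1.6640}) = 0.1592
P = 0.18 + 0.82 × 0.1592 = 0.3106

0.311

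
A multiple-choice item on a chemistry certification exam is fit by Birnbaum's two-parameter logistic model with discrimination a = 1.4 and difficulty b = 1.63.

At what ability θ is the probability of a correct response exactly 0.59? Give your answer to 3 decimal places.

1.890

P(θ) = 1 / (1 + exp(−a(θ − b)))
logit = ln(0.5900/0.4100) = 0.3640
θ = b + logit/(a) = 1.63 + 0.3640/1.4000 = 1.8900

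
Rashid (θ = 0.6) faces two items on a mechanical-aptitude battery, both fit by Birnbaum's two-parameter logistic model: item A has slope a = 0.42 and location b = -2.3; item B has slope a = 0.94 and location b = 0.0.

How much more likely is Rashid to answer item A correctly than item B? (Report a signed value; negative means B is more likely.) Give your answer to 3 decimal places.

0.134

P(θ) = 1 / (1 + exp(−a(θ − b)))
P_A = 0.7717
P_B = 0.6374
P_A − P_B = 0.1343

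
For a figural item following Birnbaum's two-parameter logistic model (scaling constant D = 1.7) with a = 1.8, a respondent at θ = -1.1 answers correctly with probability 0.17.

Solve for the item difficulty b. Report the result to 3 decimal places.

-0.582

P(θ) = 1 / (1 + exp(−D·a(θ − b)))
logit(0.17) = ln(0.17/0.83) = -1.5856
b = θ − logit/(1.7·a) = -1.1 − (-1.5856)/3.0600 = -0.5818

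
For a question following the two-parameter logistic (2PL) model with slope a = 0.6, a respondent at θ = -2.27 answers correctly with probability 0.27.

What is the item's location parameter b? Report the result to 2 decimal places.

-0.61

P(θ) = 1 / (1 + exp(−a(θ − b)))
logit(0.27) = ln(0.27/0.73) = -0.9946
b = θ − logit/(a) = -2.27 − (-0.9946)/0.6000 = -0.6123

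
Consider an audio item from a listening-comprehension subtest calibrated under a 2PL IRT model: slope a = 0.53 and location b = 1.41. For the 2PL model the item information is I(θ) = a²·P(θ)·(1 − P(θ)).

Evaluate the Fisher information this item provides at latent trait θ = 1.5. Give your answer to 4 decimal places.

0.0702

P = 1/(1+e^{-0.0477}) = 0.5119
P(1−P) = 0.5119 × 0.4881 = 0.2499
I = a² × P(1−P) = 0.53² × 0.2499 = 0.07019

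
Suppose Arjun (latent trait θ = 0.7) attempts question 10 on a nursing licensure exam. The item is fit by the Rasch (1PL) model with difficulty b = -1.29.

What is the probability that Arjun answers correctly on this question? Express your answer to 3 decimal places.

P(θ) = 1 / (1 + exp(−(θ − b)))
Exponent: (0.7 − (-1.29)) = 1.9900
1/(1 + e^{-1.9900}) = 0.8797
P = 0.8797

0.880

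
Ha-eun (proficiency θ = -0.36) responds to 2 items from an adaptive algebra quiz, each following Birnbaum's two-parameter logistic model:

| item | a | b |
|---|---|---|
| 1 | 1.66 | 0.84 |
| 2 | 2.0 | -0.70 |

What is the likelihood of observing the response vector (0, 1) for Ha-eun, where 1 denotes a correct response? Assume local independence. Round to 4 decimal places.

P(θ) = 1 / (1 + exp(−a(θ − b)))
P_1 = 1/(1+e^{1.9920}) = 0.1200
P_2 = 1/(1+e^{-0.6800}) = 0.6637
L = (1−P_1) × P_2 = 0.8800 × 0.6637 = 0.58406

0.5841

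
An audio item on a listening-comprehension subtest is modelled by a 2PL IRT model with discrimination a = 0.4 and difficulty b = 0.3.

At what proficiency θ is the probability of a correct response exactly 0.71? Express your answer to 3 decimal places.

P(θ) = 1 / (1 + exp(−a(θ − b)))
logit = ln(0.7100/0.2900) = 0.8954
θ = b + logit/(a) = 0.3 + 0.8954/0.4000 = 2.5385

2.538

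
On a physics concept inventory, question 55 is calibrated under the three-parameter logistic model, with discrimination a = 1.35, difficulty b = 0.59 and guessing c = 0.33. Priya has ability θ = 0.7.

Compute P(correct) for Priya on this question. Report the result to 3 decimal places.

P(θ) = c + (1 − c) · 1 / (1 + exp(−a(θ − b)))
Exponent: 1.35 × (0.7 − 0.59) = 0.1485
1/(1 + e^{-0.1485}) = 0.5371
P = 0.33 + 0.67 × 0.5371 = 0.6898

0.690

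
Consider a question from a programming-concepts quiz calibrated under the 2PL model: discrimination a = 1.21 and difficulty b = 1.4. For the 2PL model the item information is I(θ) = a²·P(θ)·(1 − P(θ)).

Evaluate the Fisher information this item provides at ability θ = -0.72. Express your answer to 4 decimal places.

P = 1/(1+e^{2.5652}) = 0.0714
P(1−P) = 0.0714 × 0.9286 = 0.0663
I = a² × P(1−P) = 1.21² × 0.0663 = 0.09709

0.0971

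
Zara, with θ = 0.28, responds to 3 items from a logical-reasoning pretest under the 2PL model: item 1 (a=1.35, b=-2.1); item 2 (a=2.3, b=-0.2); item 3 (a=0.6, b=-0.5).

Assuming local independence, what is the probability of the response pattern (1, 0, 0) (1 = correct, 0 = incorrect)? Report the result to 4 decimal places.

P(θ) = 1 / (1 + exp(−a(θ − b)))
P_1 = 1/(1+e^{-3.2130}) = 0.9613
P_2 = 1/(1+e^{-1.1040}) = 0.7510
P_3 = 1/(1+e^{-0.4680}) = 0.6149
L = P_1 × (1−P_2) × (1−P_3) = 0.9613 × 0.2490 × 0.3851 = 0.09218

0.0922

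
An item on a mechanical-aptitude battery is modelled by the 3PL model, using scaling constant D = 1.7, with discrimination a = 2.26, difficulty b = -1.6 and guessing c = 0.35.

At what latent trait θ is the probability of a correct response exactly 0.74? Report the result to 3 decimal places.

P(θ) = c + (1 − c) · 1 / (1 + exp(−D·a(θ − b)))
Remove guessing floor: (0.74 − 0.35)/(1 − 0.35) = 0.6000
logit = ln(0.6000/0.4000) = 0.4055
θ = b + logit/(1.7·a) = -1.6 + 0.4055/3.8420 = -1.4945

-1.494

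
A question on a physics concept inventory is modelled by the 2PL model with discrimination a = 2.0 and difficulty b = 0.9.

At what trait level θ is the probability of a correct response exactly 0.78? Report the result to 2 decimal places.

1.53

P(θ) = 1 / (1 + exp(−a(θ − b)))
logit = ln(0.7800/0.2200) = 1.2657
θ = b + logit/(a) = 0.9 + 1.2657/2.0000 = 1.5328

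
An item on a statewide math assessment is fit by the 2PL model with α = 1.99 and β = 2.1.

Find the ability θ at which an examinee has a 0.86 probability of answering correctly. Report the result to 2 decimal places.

3.01

P(θ) = 1 / (1 + exp(−α(θ − β)))
logit = ln(0.8600/0.1400) = 1.8153
θ = β + logit/(α) = 2.1 + 1.8153/1.9900 = 3.0122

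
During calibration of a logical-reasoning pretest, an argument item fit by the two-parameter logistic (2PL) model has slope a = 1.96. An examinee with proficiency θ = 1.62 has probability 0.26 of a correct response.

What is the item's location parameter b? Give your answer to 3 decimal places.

2.154

P(θ) = 1 / (1 + exp(−a(θ − b)))
logit(0.26) = ln(0.26/0.74) = -1.0460
b = θ − logit/(a) = 1.62 − (-1.0460)/1.9600 = 2.1537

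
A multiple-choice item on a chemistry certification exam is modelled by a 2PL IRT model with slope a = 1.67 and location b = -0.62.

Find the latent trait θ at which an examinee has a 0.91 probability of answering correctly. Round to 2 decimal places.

P(θ) = 1 / (1 + exp(−a(θ − b)))
logit = ln(0.9100/0.0900) = 2.3136
θ = b + logit/(a) = -0.62 + 2.3136/1.6700 = 0.7654

0.77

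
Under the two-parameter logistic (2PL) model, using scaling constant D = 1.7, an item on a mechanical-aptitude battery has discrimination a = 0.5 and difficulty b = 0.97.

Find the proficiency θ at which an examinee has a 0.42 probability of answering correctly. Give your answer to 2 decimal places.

0.59

P(θ) = 1 / (1 + exp(−D·a(θ − b)))
logit = ln(0.4200/0.5800) = -0.3228
θ = b + logit/(1.7·a) = 0.97 + (-0.3228)/0.8500 = 0.5903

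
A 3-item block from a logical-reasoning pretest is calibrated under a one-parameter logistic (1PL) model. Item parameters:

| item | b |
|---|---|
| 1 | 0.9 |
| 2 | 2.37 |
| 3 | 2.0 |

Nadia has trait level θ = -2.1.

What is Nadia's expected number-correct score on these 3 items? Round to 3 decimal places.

P(θ) = 1 / (1 + exp(−(θ − b)))
P_1 = 1/(1+e^{3.0000}) = 0.0474
P_2 = 1/(1+e^{4.4700}) = 0.0113
P_3 = 1/(1+e^{4.1000}) = 0.0163
E[score] = 0.0474 + 0.0113 + 0.0163 = 0.0750

0.075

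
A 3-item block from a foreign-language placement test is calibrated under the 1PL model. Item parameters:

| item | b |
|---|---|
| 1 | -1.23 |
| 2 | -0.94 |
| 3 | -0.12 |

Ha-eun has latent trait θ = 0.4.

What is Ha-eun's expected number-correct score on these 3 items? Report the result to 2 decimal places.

P(θ) = 1 / (1 + exp(−(θ − b)))
P_1 = 1/(1+e^{-1.6300}) = 0.8362
P_2 = 1/(1+e^{-1.3400}) = 0.7925
P_3 = 1/(1+e^{-0.5200}) = 0.6271
E[score] = 0.8362 + 0.7925 + 0.6271 = 2.2558

2.26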